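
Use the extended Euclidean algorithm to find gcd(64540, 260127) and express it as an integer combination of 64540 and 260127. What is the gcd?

Euclidean algorithm:
260127 = 4×64540 + 1967
64540 = 32×1967 + 1596
1967 = 1×1596 + 371
1596 = 4×371 + 112
371 = 3×112 + 35
112 = 3×35 + 7
35 = 5×7 + 0
gcd(64540, 260127) = 7.
Express as a combination:
7 = 112 − 3·35
7 = −3·371 + 10·112
7 = 10·1596 − 43·371
7 = −43·1967 + 53·1596
7 = 53·64540 − 1739·1967
7 = −1739·260127 + 7009·64540
So 7 = (-1739)·260127 + (7009)·64540.

7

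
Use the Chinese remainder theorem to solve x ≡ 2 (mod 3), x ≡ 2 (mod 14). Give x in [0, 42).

2

Write x = 2 + 3·k. Then 3·k ≡ 2 − 2 ≡ 0 (mod 14).
Need 3⁻¹ mod 14. Extended Euclid on (14, 3):
14 = 4*3 + 2
3 = 1*2 + 1
2 = 2*1 + 0
Back-substitute:
1 = 3 − 2
1 = −14 + 5·3
3⁻¹ ≡ 5 (mod 14), so k ≡ 5·0 ≡ 0 (mod 14).
x = 2 + 3·0 = 2.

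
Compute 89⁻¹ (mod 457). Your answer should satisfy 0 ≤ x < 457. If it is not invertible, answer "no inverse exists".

190

Apply the Euclidean algorithm to 457 and 89:
457 = 5×89 + 12
89 = 7×12 + 5
12 = 2×5 + 2
5 = 2×2 + 1
2 = 2×1 + 0
Since gcd(89, 457) = 1, back-substitute to write 1 as a combination:
1 = 5 − 2·2
1 = −2·12 + 5·5
1 = 5·89 − 37·12
1 = −37·457 + 190·89
So 89·190 ≡ 1 (mod 457).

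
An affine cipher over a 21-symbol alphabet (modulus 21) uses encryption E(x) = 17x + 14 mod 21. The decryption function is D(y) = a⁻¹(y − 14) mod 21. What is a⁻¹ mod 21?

Extended Euclidean algorithm:
21 = 1·17 + 4
17 = 4·4 + 1
4 = 4·1 + 0
Since gcd(17, 21) = 1, back-substitute to write 1 as a combination:
1 = 17 − 4·4
1 = −4·21 + 5·17
So 17·5 ≡ 1 (mod 21).

5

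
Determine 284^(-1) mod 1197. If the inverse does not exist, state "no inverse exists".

Apply the Euclidean algorithm to 1197 and 284:
1197 = 4×284 + 61
284 = 4×61 + 40
61 = 1×40 + 21
40 = 1×21 + 19
21 = 1×19 + 2
19 = 9×2 + 1
2 = 2×1 + 0
Since gcd(284, 1197) = 1, back-substitute to write 1 as a combination:
1 = 19 − 9·2
1 = −9·21 + 10·19
1 = 10·40 − 19·21
1 = −19·61 + 29·40
1 = 29·284 − 135·61
1 = −135·1197 + 569·284
So 284·569 ≡ 1 (mod 1197).

569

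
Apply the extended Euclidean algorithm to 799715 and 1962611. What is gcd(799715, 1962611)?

7

Euclidean algorithm:
1962611 = 2*799715 + 363181
799715 = 2*363181 + 73353
363181 = 4*73353 + 69769
73353 = 1*69769 + 3584
69769 = 19*3584 + 1673
3584 = 2*1673 + 238
1673 = 7*238 + 7
238 = 34*7 + 0
gcd(799715, 1962611) = 7.
Back-substituting:
7 = 1673 − 7·238
7 = −7·3584 + 15·1673
7 = 15·69769 − 292·3584
7 = −292·73353 + 307·69769
7 = 307·363181 − 1520·73353
7 = −1520·799715 + 3347·363181
7 = 3347·1962611 − 8214·799715
So 7 = (3347)·1962611 + (-8214)·799715.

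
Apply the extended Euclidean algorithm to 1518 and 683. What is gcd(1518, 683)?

1

Repeated division:
1518 = 2·683 + 152
683 = 4·152 + 75
152 = 2·75 + 2
75 = 37·2 + 1
2 = 2·1 + 0
gcd(1518, 683) = 1.
Working backward:
1 = 75 − 37·2
1 = −37·152 + 75·75
1 = 75·683 − 337·152
1 = −337·1518 + 749·683
So 1 = (-337)·1518 + (749)·683.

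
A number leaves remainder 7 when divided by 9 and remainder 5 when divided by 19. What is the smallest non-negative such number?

Write x = 7 + 9·k. Then 9·k ≡ 5 − 7 ≡ 17 (mod 19).
Need 9⁻¹ mod 19. Extended Euclid on (19, 9):
19 = 2*9 + 1
9 = 9*1 + 0
Back-substitute:
1 = 19 − 2·9
9⁻¹ ≡ 17 (mod 19), so k ≡ 17·17 ≡ 4 (mod 19).
x = 7 + 9·4 = 43.

43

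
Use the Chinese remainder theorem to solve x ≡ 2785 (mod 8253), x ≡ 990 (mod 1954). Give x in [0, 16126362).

Write x = 2785 + 8253·k. Then 8253·k ≡ 990 − 2785 ≡ 159 (mod 1954).
Need 8253⁻¹ mod 1954. Extended Euclid on (1954, 437):
1954 = 4·437 + 206
437 = 2·206 + 25
206 = 8·25 + 6
25 = 4·6 + 1
6 = 6·1 + 0
Back-substitute:
1 = 25 − 4·6
1 = −4·206 + 33·25
1 = 33·437 − 70·206
1 = −70·1954 + 313·437
8253⁻¹ ≡ 313 (mod 1954), so k ≡ 313·159 ≡ 917 (mod 1954).
x = 2785 + 8253·917 = 7570786.

7570786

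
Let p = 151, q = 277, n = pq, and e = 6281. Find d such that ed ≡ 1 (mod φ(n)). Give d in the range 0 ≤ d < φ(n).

φ(n) = (p−1)(q−1) = 150·276 = 41400.
Need d with 6281·d ≡ 1 (mod 41400). Apply the extended Euclidean algorithm:
41400 = 6*6281 + 3714
6281 = 1*3714 + 2567
3714 = 1*2567 + 1147
2567 = 2*1147 + 273
1147 = 4*273 + 55
273 = 4*55 + 53
55 = 1*53 + 2
53 = 26*2 + 1
2 = 2*1 + 0
Back-substitute:
1 = 53 − 26·2
1 = −26·55 + 27·53
1 = 27·273 − 134·55
1 = −134·1147 + 563·273
1 = 563·2567 − 1260·1147
1 = −1260·3714 + 1823·2567
1 = 1823·6281 − 3083·3714
1 = −3083·41400 + 20321·6281
So 6281·20321 ≡ 1 (mod 41400), hence d = 20321.

20321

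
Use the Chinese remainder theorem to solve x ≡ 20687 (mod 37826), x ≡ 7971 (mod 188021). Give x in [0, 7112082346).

440353153

Write x = 20687 + 37826·k. Then 37826·k ≡ 7971 − 20687 ≡ 175305 (mod 188021).
Need 37826⁻¹ mod 188021. Extended Euclid on (188021, 37826):
188021 = 4·37826 + 36717
37826 = 1·36717 + 1109
36717 = 33·1109 + 120
1109 = 9·120 + 29
120 = 4·29 + 4
29 = 7·4 + 1
4 = 4·1 + 0
Back-substitute:
1 = 29 − 7·4
1 = −7·120 + 29·29
1 = 29·1109 − 268·120
1 = −268·36717 + 8873·1109
1 = 8873·37826 − 9141·36717
1 = −9141·188021 + 45437·37826
37826⁻¹ ≡ 45437 (mod 188021), so k ≡ 45437·175305 ≡ 11641 (mod 188021).
x = 20687 + 37826·11641 = 440353153.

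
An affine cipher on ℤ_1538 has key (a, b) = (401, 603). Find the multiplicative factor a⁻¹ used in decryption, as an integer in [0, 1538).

gcd(1538, 401) by repeated division:
1538 = 3×401 + 335
401 = 1×335 + 66
335 = 5×66 + 5
66 = 13×5 + 1
5 = 5×1 + 0
Since gcd(401, 1538) = 1, back-substitute to write 1 as a combination:
1 = 66 − 13·5
1 = −13·335 + 66·66
1 = 66·401 − 79·335
1 = −79·1538 + 303·401
So 401·303 ≡ 1 (mod 1538).

303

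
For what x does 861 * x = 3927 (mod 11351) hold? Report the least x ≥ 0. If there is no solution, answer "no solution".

First find gcd(861, 11351):
11351 = 13·861 + 158
861 = 5·158 + 71
158 = 2·71 + 16
71 = 4·16 + 7
16 = 2·7 + 2
7 = 3·2 + 1
2 = 2·1 + 0
gcd = 1, so a unique solution mod 11351 exists.
Back-substitute for the Bézout coefficients:
1 = 7 − 3·2
1 = −3·16 + 7·7
1 = 7·71 − 31·16
1 = −31·158 + 69·71
1 = 69·861 − 376·158
1 = −376·11351 + 4957·861
So 861·(4957) ≡ 1 (mod 11351), giving 861⁻¹ ≡ 4957.
x ≡ 861⁻¹·3927 ≡ 4957·3927 ≡ 10525 (mod 11351).

10525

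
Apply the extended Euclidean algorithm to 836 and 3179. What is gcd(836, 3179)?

Apply Euclid's algorithm to 3179 and 836:
3179 = 3*836 + 671
836 = 1*671 + 165
671 = 4*165 + 11
165 = 15*11 + 0
gcd(836, 3179) = 11.
Working backward:
11 = 671 − 4·165
11 = −4·836 + 5·671
11 = 5·3179 − 19·836
So 11 = (5)·3179 + (-19)·836.

11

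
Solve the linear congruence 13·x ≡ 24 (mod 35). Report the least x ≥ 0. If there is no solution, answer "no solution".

First find gcd(13, 35):
35 = 2*13 + 9
13 = 1*9 + 4
9 = 2*4 + 1
4 = 4*1 + 0
gcd = 1, so a unique solution mod 35 exists.
Back-substitute for the Bézout coefficients:
1 = 9 − 2·4
1 = −2·13 + 3·9
1 = 3·35 − 8·13
So 13·(-8) ≡ 1 (mod 35), giving 13⁻¹ ≡ 27.
x ≡ 13⁻¹·24 ≡ 27·24 ≡ 18 (mod 35).

18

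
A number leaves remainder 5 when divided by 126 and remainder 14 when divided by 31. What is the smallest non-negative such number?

Write x = 5 + 126·k. Then 126·k ≡ 14 − 5 ≡ 9 (mod 31).
Need 126⁻¹ mod 31. Extended Euclid on (31, 2):
31 = 15*2 + 1
2 = 2*1 + 0
Back-substitute:
1 = 31 − 15·2
126⁻¹ ≡ 16 (mod 31), so k ≡ 16·9 ≡ 20 (mod 31).
x = 5 + 126·20 = 2525.

2525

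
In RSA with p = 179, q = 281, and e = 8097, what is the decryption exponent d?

φ(n) = (p−1)(q−1) = 178·280 = 49840.
Need d with 8097·d ≡ 1 (mod 49840). Apply the extended Euclidean algorithm:
49840 = 6*8097 + 1258
8097 = 6*1258 + 549
1258 = 2*549 + 160
549 = 3*160 + 69
160 = 2*69 + 22
69 = 3*22 + 3
22 = 7*3 + 1
3 = 3*1 + 0
Back-substitute:
1 = 22 − 7·3
1 = −7·69 + 22·22
1 = 22·160 − 51·69
1 = −51·549 + 175·160
1 = 175·1258 − 401·549
1 = −401·8097 + 2581·1258
1 = 2581·49840 − 15887·8097
So 8097·(-15887) ≡ 1 (mod 49840), hence d ≡ -15887 ≡ 33953 (mod 49840).

33953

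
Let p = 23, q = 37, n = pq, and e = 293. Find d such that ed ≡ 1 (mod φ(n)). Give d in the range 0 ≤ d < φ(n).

173

φ(n) = (p−1)(q−1) = 22·36 = 792.
Need d with 293·d ≡ 1 (mod 792). Apply the extended Euclidean algorithm:
792 = 2*293 + 206
293 = 1*206 + 87
206 = 2*87 + 32
87 = 2*32 + 23
32 = 1*23 + 9
23 = 2*9 + 5
9 = 1*5 + 4
5 = 1*4 + 1
4 = 4*1 + 0
Back-substitute:
1 = 5 − 4
1 = −9 + 2·5
1 = 2·23 − 5·9
1 = −5·32 + 7·23
1 = 7·87 − 19·32
1 = −19·206 + 45·87
1 = 45·293 − 64·206
1 = −64·792 + 173·293
So 293·173 ≡ 1 (mod 792), hence d = 173.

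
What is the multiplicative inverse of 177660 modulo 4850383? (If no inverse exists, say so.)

Run Euclid on (4850383, 177660):
4850383 = 27·177660 + 53563
177660 = 3·53563 + 16971
53563 = 3·16971 + 2650
16971 = 6·2650 + 1071
2650 = 2·1071 + 508
1071 = 2·508 + 55
508 = 9·55 + 13
55 = 4·13 + 3
13 = 4·3 + 1
3 = 3·1 + 0
The gcd is 1. Working backward:
1 = 13 − 4·3
1 = −4·55 + 17·13
1 = 17·508 − 157·55
1 = −157·1071 + 331·508
1 = 331·2650 − 819·1071
1 = −819·16971 + 5245·2650
1 = 5245·53563 − 16554·16971
1 = −16554·177660 + 54907·53563
1 = 54907·4850383 − 1499043·177660
So 177660·(-1499043) ≡ 1 (mod 4850383), and -1499043 ≡ 3351340 (mod 4850383).

3351340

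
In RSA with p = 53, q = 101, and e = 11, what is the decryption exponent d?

φ(n) = (p−1)(q−1) = 52·100 = 5200.
Need d with 11·d ≡ 1 (mod 5200). Apply the extended Euclidean algorithm:
5200 = 472·11 + 8
11 = 1·8 + 3
8 = 2·3 + 2
3 = 1·2 + 1
2 = 2·1 + 0
Back-substitute:
1 = 3 − 2
1 = −8 + 3·3
1 = 3·11 − 4·8
1 = −4·5200 + 1891·11
So 11·1891 ≡ 1 (mod 5200), hence d = 1891.

1891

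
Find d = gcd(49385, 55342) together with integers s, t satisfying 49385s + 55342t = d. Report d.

Apply Euclid's algorithm to 55342 and 49385:
55342 = 1*49385 + 5957
49385 = 8*5957 + 1729
5957 = 3*1729 + 770
1729 = 2*770 + 189
770 = 4*189 + 14
189 = 13*14 + 7
14 = 2*7 + 0
gcd(49385, 55342) = 7.
Express as a combination:
7 = 189 − 13·14
7 = −13·770 + 53·189
7 = 53·1729 − 119·770
7 = −119·5957 + 410·1729
7 = 410·49385 − 3399·5957
7 = −3399·55342 + 3809·49385
So 7 = (-3399)·55342 + (3809)·49385.

7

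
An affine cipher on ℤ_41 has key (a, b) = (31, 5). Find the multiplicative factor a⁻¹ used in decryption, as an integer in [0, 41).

4

Apply the Euclidean algorithm to 41 and 31:
41 = 1*31 + 10
31 = 3*10 + 1
10 = 10*1 + 0
The gcd is 1. Working backward:
1 = 31 − 3·10
1 = −3·41 + 4·31
So 31·4 ≡ 1 (mod 41).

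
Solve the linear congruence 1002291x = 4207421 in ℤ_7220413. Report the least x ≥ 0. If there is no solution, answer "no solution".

First find gcd(1002291, 7220413):
7220413 = 7×1002291 + 204376
1002291 = 4×204376 + 184787
204376 = 1×184787 + 19589
184787 = 9×19589 + 8486
19589 = 2×8486 + 2617
8486 = 3×2617 + 635
2617 = 4×635 + 77
635 = 8×77 + 19
77 = 4×19 + 1
19 = 19×1 + 0
gcd = 1, so a unique solution mod 7220413 exists.
Back-substitute for the Bézout coefficients:
1 = 77 − 4·19
1 = −4·635 + 33·77
1 = 33·2617 − 136·635
1 = −136·8486 + 441·2617
1 = 441·19589 − 1018·8486
1 = −1018·184787 + 9603·19589
1 = 9603·204376 − 10621·184787
1 = −10621·1002291 + 52087·204376
1 = 52087·7220413 − 375230·1002291
So 1002291·(-375230) ≡ 1 (mod 7220413), giving 1002291⁻¹ ≡ 6845183.
x ≡ 1002291⁻¹·4207421 ≡ 6845183·4207421 ≡ 7161446 (mod 7220413).

7161446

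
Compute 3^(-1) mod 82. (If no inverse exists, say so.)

gcd(82, 3) by repeated division:
82 = 27·3 + 1
3 = 3·1 + 0
The gcd is 1. Working backward:
1 = 82 − 27·3
Thus 3·(-27) ≡ 1 (mod 82); reducing, -27 mod 82 = 55.

55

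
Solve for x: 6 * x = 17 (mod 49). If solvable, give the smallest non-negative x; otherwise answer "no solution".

First find gcd(6, 49):
49 = 8·6 + 1
6 = 6·1 + 0
gcd = 1, so a unique solution mod 49 exists.
Back-substitute for the Bézout coefficients:
1 = 49 − 8·6
So 6·(-8) ≡ 1 (mod 49), giving 6⁻¹ ≡ 41.
x ≡ 6⁻¹·17 ≡ 41·17 ≡ 11 (mod 49).

11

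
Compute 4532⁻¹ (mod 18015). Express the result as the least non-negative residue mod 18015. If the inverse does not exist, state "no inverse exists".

gcd(18015, 4532) by repeated division:
18015 = 3·4532 + 4419
4532 = 1·4419 + 113
4419 = 39·113 + 12
113 = 9·12 + 5
12 = 2·5 + 2
5 = 2·2 + 1
2 = 2·1 + 0
The gcd is 1. Working backward:
1 = 5 − 2·2
1 = −2·12 + 5·5
1 = 5·113 − 47·12
1 = −47·4419 + 1838·113
1 = 1838·4532 − 1885·4419
1 = −1885·18015 + 7493·4532
So 4532·7493 ≡ 1 (mod 18015).

7493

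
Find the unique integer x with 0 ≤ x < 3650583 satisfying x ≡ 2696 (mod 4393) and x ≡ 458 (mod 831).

2875718

Write x = 2696 + 4393·k. Then 4393·k ≡ 458 − 2696 ≡ 255 (mod 831).
Need 4393⁻¹ mod 831. Extended Euclid on (831, 238):
831 = 3*238 + 117
238 = 2*117 + 4
117 = 29*4 + 1
4 = 4*1 + 0
Back-substitute:
1 = 117 − 29·4
1 = −29·238 + 59·117
1 = 59·831 − 206·238
4393⁻¹ ≡ 625 (mod 831), so k ≡ 625·255 ≡ 654 (mod 831).
x = 2696 + 4393·654 = 2875718.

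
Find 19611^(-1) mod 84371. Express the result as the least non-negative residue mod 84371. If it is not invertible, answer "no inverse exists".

3089

Extended Euclidean algorithm:
84371 = 4×19611 + 5927
19611 = 3×5927 + 1830
5927 = 3×1830 + 437
1830 = 4×437 + 82
437 = 5×82 + 27
82 = 3×27 + 1
27 = 27×1 + 0
Since gcd(19611, 84371) = 1, back-substitute to write 1 as a combination:
1 = 82 − 3·27
1 = −3·437 + 16·82
1 = 16·1830 − 67·437
1 = −67·5927 + 217·1830
1 = 217·19611 − 718·5927
1 = −718·84371 + 3089·19611
So 19611·3089 ≡ 1 (mod 84371).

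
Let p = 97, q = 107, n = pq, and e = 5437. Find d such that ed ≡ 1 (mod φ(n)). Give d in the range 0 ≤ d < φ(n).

φ(n) = (p−1)(q−1) = 96·106 = 10176.
Need d with 5437·d ≡ 1 (mod 10176). Apply the extended Euclidean algorithm:
10176 = 1×5437 + 4739
5437 = 1×4739 + 698
4739 = 6×698 + 551
698 = 1×551 + 147
551 = 3×147 + 110
147 = 1×110 + 37
110 = 2×37 + 36
37 = 1×36 + 1
36 = 36×1 + 0
Back-substitute:
1 = 37 − 36
1 = −110 + 3·37
1 = 3·147 − 4·110
1 = −4·551 + 15·147
1 = 15·698 − 19·551
1 = −19·4739 + 129·698
1 = 129·5437 − 148·4739
1 = −148·10176 + 277·5437
So 5437·277 ≡ 1 (mod 10176), hence d = 277.

277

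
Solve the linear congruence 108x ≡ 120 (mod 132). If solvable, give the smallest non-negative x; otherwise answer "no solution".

6

First find gcd(108, 132):
132 = 1×108 + 24
108 = 4×24 + 12
24 = 2×12 + 0
gcd = 12 and 12 | 120, so solutions exist. Divide through by 12: 9x ≡ 10 (mod 11).
Now find 9⁻¹ mod 11:
11 = 1*9 + 2
9 = 4*2 + 1
2 = 2*1 + 0
Back-substitute:
1 = 9 − 4·2
1 = −4·11 + 5·9
So 9⁻¹ ≡ 5 (mod 11).
Then x ≡ 5·10 ≡ 6 (mod 11); the smallest non-negative solution is x = 6.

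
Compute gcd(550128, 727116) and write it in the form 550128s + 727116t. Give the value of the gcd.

Repeated division:
727116 = 1×550128 + 176988
550128 = 3×176988 + 19164
176988 = 9×19164 + 4512
19164 = 4×4512 + 1116
4512 = 4×1116 + 48
1116 = 23×48 + 12
48 = 4×12 + 0
gcd(550128, 727116) = 12.
Working backward:
12 = 1116 − 23·48
12 = −23·4512 + 93·1116
12 = 93·19164 − 395·4512
12 = −395·176988 + 3648·19164
12 = 3648·550128 − 11339·176988
12 = −11339·727116 + 14987·550128
So 12 = (-11339)·727116 + (14987)·550128.

12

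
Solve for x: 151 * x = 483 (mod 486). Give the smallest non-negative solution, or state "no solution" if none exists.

177

First find gcd(151, 486):
486 = 3*151 + 33
151 = 4*33 + 19
33 = 1*19 + 14
19 = 1*14 + 5
14 = 2*5 + 4
5 = 1*4 + 1
4 = 4*1 + 0
gcd = 1, so a unique solution mod 486 exists.
Back-substitute for the Bézout coefficients:
1 = 5 − 4
1 = −14 + 3·5
1 = 3·19 − 4·14
1 = −4·33 + 7·19
1 = 7·151 − 32·33
1 = −32·486 + 103·151
So 151·(103) ≡ 1 (mod 486), giving 151⁻¹ ≡ 103.
x ≡ 151⁻¹·483 ≡ 103·483 ≡ 177 (mod 486).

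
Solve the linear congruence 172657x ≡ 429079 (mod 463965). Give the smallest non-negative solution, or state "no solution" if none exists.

First find gcd(172657, 463965):
463965 = 2·172657 + 118651
172657 = 1·118651 + 54006
118651 = 2·54006 + 10639
54006 = 5·10639 + 811
10639 = 13·811 + 96
811 = 8·96 + 43
96 = 2·43 + 10
43 = 4·10 + 3
10 = 3·3 + 1
3 = 3·1 + 0
gcd = 1, so a unique solution mod 463965 exists.
Back-substitute for the Bézout coefficients:
1 = 10 − 3·3
1 = −3·43 + 13·10
1 = 13·96 − 29·43
1 = −29·811 + 245·96
1 = 245·10639 − 3214·811
1 = −3214·54006 + 16315·10639
1 = 16315·118651 − 35844·54006
1 = −35844·172657 + 52159·118651
1 = 52159·463965 − 140162·172657
So 172657·(-140162) ≡ 1 (mod 463965), giving 172657⁻¹ ≡ 323803.
x ≡ 172657⁻¹·429079 ≡ 323803·429079 ≡ 428362 (mod 463965).

428362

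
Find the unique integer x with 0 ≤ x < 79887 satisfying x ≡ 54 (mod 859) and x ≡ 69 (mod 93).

Write x = 54 + 859·k. Then 859·k ≡ 69 − 54 ≡ 15 (mod 93).
Need 859⁻¹ mod 93. Extended Euclid on (93, 22):
93 = 4*22 + 5
22 = 4*5 + 2
5 = 2*2 + 1
2 = 2*1 + 0
Back-substitute:
1 = 5 − 2·2
1 = −2·22 + 9·5
1 = 9·93 − 38·22
859⁻¹ ≡ 55 (mod 93), so k ≡ 55·15 ≡ 81 (mod 93).
x = 54 + 859·81 = 69633.

69633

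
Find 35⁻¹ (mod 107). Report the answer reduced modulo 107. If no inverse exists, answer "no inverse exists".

52

Apply the Euclidean algorithm to 107 and 35:
107 = 3×35 + 2
35 = 17×2 + 1
2 = 2×1 + 0
Since gcd(35, 107) = 1, back-substitute to write 1 as a combination:
1 = 35 − 17·2
1 = −17·107 + 52·35
So 35·52 ≡ 1 (mod 107).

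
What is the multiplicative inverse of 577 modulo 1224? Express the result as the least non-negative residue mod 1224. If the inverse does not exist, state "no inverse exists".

gcd(1224, 577) by repeated division:
1224 = 2*577 + 70
577 = 8*70 + 17
70 = 4*17 + 2
17 = 8*2 + 1
2 = 2*1 + 0
gcd = 1, so the inverse exists. Back-substitute:
1 = 17 − 8·2
1 = −8·70 + 33·17
1 = 33·577 − 272·70
1 = −272·1224 + 577·577
So 577·577 ≡ 1 (mod 1224).

577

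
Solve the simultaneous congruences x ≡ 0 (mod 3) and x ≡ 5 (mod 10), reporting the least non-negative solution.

15

Write x = 0 + 3·k. Then 3·k ≡ 5 − 0 ≡ 5 (mod 10).
Need 3⁻¹ mod 10. Extended Euclid on (10, 3):
10 = 3×3 + 1
3 = 3×1 + 0
Back-substitute:
1 = 10 − 3·3
3⁻¹ ≡ 7 (mod 10), so k ≡ 7·5 ≡ 5 (mod 10).
x = 0 + 3·5 = 15.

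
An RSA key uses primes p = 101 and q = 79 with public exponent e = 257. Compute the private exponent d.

φ(n) = (p−1)(q−1) = 100·78 = 7800.
Need d with 257·d ≡ 1 (mod 7800). Apply the extended Euclidean algorithm:
7800 = 30*257 + 90
257 = 2*90 + 77
90 = 1*77 + 13
77 = 5*13 + 12
13 = 1*12 + 1
12 = 12*1 + 0
Back-substitute:
1 = 13 − 12
1 = −77 + 6·13
1 = 6·90 − 7·77
1 = −7·257 + 20·90
1 = 20·7800 − 607·257
So 257·(-607) ≡ 1 (mod 7800), hence d ≡ -607 ≡ 7193 (mod 7800).

7193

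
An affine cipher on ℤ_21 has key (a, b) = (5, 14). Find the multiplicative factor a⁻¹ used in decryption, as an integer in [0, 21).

Extended Euclidean algorithm:
21 = 4×5 + 1
5 = 5×1 + 0
gcd = 1, so the inverse exists. Back-substitute:
1 = 21 − 4·5
Hence 5⁻¹ ≡ -4 ≡ 17 (mod 21).

17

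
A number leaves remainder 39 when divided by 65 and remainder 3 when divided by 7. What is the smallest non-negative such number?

234

Write x = 39 + 65·k. Then 65·k ≡ 3 − 39 ≡ 6 (mod 7).
Need 65⁻¹ mod 7. Extended Euclid on (7, 2):
7 = 3×2 + 1
2 = 2×1 + 0
Back-substitute:
1 = 7 − 3·2
65⁻¹ ≡ 4 (mod 7), so k ≡ 4·6 ≡ 3 (mod 7).
x = 39 + 65·3 = 234.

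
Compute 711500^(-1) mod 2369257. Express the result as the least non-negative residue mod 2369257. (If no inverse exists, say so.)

Apply the Euclidean algorithm to 2369257 and 711500:
2369257 = 3×711500 + 234757
711500 = 3×234757 + 7229
234757 = 32×7229 + 3429
7229 = 2×3429 + 371
3429 = 9×371 + 90
371 = 4×90 + 11
90 = 8×11 + 2
11 = 5×2 + 1
2 = 2×1 + 0
Since gcd(711500, 2369257) = 1, back-substitute to write 1 as a combination:
1 = 11 − 5·2
1 = −5·90 + 41·11
1 = 41·371 − 169·90
1 = −169·3429 + 1562·371
1 = 1562·7229 − 3293·3429
1 = −3293·234757 + 106938·7229
1 = 106938·711500 − 324107·234757
1 = −324107·2369257 + 1079259·711500
So 711500·1079259 ≡ 1 (mod 2369257).

1079259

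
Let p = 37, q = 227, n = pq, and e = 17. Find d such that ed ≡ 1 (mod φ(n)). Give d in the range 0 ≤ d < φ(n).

φ(n) = (p−1)(q−1) = 36·226 = 8136.
Need d with 17·d ≡ 1 (mod 8136). Apply the extended Euclidean algorithm:
8136 = 478×17 + 10
17 = 1×10 + 7
10 = 1×7 + 3
7 = 2×3 + 1
3 = 3×1 + 0
Back-substitute:
1 = 7 − 2·3
1 = −2·10 + 3·7
1 = 3·17 − 5·10
1 = −5·8136 + 2393·17
So 17·2393 ≡ 1 (mod 8136), hence d = 2393.

2393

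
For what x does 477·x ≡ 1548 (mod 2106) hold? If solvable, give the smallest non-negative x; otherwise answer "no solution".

First find gcd(477, 2106):
2106 = 4·477 + 198
477 = 2·198 + 81
198 = 2·81 + 36
81 = 2·36 + 9
36 = 4·9 + 0
gcd = 9 and 9 | 1548, so solutions exist. Divide through by 9: 53x ≡ 172 (mod 234).
Now find 53⁻¹ mod 234:
234 = 4×53 + 22
53 = 2×22 + 9
22 = 2×9 + 4
9 = 2×4 + 1
4 = 4×1 + 0
Back-substitute:
1 = 9 − 2·4
1 = −2·22 + 5·9
1 = 5·53 − 12·22
1 = −12·234 + 53·53
So 53⁻¹ ≡ 53 (mod 234).
Then x ≡ 53·172 ≡ 224 (mod 234); the smallest non-negative solution is x = 224.

224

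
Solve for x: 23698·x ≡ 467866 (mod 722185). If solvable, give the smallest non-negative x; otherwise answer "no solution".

First find gcd(23698, 722185):
722185 = 30·23698 + 11245
23698 = 2·11245 + 1208
11245 = 9·1208 + 373
1208 = 3·373 + 89
373 = 4·89 + 17
89 = 5·17 + 4
17 = 4·4 + 1
4 = 4·1 + 0
gcd = 1, so a unique solution mod 722185 exists.
Back-substitute for the Bézout coefficients:
1 = 17 − 4·4
1 = −4·89 + 21·17
1 = 21·373 − 88·89
1 = −88·1208 + 285·373
1 = 285·11245 − 2653·1208
1 = −2653·23698 + 5591·11245
1 = 5591·722185 − 170383·23698
So 23698·(-170383) ≡ 1 (mod 722185), giving 23698⁻¹ ≡ 551802.
x ≡ 23698⁻¹·467866 ≡ 551802·467866 ≡ 534177 (mod 722185).

534177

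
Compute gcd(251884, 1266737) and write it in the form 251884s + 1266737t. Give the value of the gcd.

1

Euclidean algorithm:
1266737 = 5×251884 + 7317
251884 = 34×7317 + 3106
7317 = 2×3106 + 1105
3106 = 2×1105 + 896
1105 = 1×896 + 209
896 = 4×209 + 60
209 = 3×60 + 29
60 = 2×29 + 2
29 = 14×2 + 1
2 = 2×1 + 0
gcd(251884, 1266737) = 1.
Back-substituting:
1 = 29 − 14·2
1 = −14·60 + 29·29
1 = 29·209 − 101·60
1 = −101·896 + 433·209
1 = 433·1105 − 534·896
1 = −534·3106 + 1501·1105
1 = 1501·7317 − 3536·3106
1 = −3536·251884 + 121725·7317
1 = 121725·1266737 − 612161·251884
So 1 = (121725)·1266737 + (-612161)·251884.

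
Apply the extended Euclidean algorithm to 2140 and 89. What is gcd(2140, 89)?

Euclidean algorithm:
2140 = 24·89 + 4
89 = 22·4 + 1
4 = 4·1 + 0
gcd(2140, 89) = 1.
Express as a combination:
1 = 89 − 22·4
1 = −22·2140 + 529·89
So 1 = (-22)·2140 + (529)·89.

1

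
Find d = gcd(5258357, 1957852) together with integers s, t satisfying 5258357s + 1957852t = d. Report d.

Repeated division:
5258357 = 2·1957852 + 1342653
1957852 = 1·1342653 + 615199
1342653 = 2·615199 + 112255
615199 = 5·112255 + 53924
112255 = 2·53924 + 4407
53924 = 12·4407 + 1040
4407 = 4·1040 + 247
1040 = 4·247 + 52
247 = 4·52 + 39
52 = 1·39 + 13
39 = 3·13 + 0
gcd(5258357, 1957852) = 13.
Back-substituting:
13 = 52 − 39
13 = −247 + 5·52
13 = 5·1040 − 21·247
13 = −21·4407 + 89·1040
13 = 89·53924 − 1089·4407
13 = −1089·112255 + 2267·53924
13 = 2267·615199 − 12424·112255
13 = −12424·1342653 + 27115·615199
13 = 27115·1957852 − 39539·1342653
13 = −39539·5258357 + 106193·1957852
So 13 = (-39539)·5258357 + (106193)·1957852.

13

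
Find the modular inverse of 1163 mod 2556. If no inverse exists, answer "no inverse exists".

1967

gcd(2556, 1163) by repeated division:
2556 = 2×1163 + 230
1163 = 5×230 + 13
230 = 17×13 + 9
13 = 1×9 + 4
9 = 2×4 + 1
4 = 4×1 + 0
gcd = 1, so the inverse exists. Back-substitute:
1 = 9 − 2·4
1 = −2·13 + 3·9
1 = 3·230 − 53·13
1 = −53·1163 + 268·230
1 = 268·2556 − 589·1163
So 1163·(-589) ≡ 1 (mod 2556), and -589 ≡ 1967 (mod 2556).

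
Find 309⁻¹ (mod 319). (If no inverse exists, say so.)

287

gcd(319, 309) by repeated division:
319 = 1×309 + 10
309 = 30×10 + 9
10 = 1×9 + 1
9 = 9×1 + 0
The gcd is 1. Working backward:
1 = 10 − 9
1 = −309 + 31·10
1 = 31·319 − 32·309
So 309·(-32) ≡ 1 (mod 319), and -32 ≡ 287 (mod 319).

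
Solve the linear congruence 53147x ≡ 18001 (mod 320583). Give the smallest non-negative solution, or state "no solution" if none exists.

257006

First find gcd(53147, 320583):
320583 = 6×53147 + 1701
53147 = 31×1701 + 416
1701 = 4×416 + 37
416 = 11×37 + 9
37 = 4×9 + 1
9 = 9×1 + 0
gcd = 1, so a unique solution mod 320583 exists.
Back-substitute for the Bézout coefficients:
1 = 37 − 4·9
1 = −4·416 + 45·37
1 = 45·1701 − 184·416
1 = −184·53147 + 5749·1701
1 = 5749·320583 − 34678·53147
So 53147·(-34678) ≡ 1 (mod 320583), giving 53147⁻¹ ≡ 285905.
x ≡ 53147⁻¹·18001 ≡ 285905·18001 ≡ 257006 (mod 320583).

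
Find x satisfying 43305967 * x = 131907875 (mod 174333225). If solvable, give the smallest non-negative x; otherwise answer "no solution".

First find gcd(43305967, 174333225):
174333225 = 4·43305967 + 1109357
43305967 = 39·1109357 + 41044
1109357 = 27·41044 + 1169
41044 = 35·1169 + 129
1169 = 9·129 + 8
129 = 16·8 + 1
8 = 8·1 + 0
gcd = 1, so a unique solution mod 174333225 exists.
Back-substitute for the Bézout coefficients:
1 = 129 − 16·8
1 = −16·1169 + 145·129
1 = 145·41044 − 5091·1169
1 = −5091·1109357 + 137602·41044
1 = 137602·43305967 − 5371569·1109357
1 = −5371569·174333225 + 21623878·43305967
So 43305967·(21623878) ≡ 1 (mod 174333225), giving 43305967⁻¹ ≡ 21623878.
x ≡ 43305967⁻¹·131907875 ≡ 21623878·131907875 ≡ 110739200 (mod 174333225).

110739200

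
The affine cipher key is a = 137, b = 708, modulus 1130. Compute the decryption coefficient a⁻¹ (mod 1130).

Run Euclid on (1130, 137):
1130 = 8×137 + 34
137 = 4×34 + 1
34 = 34×1 + 0
Since gcd(137, 1130) = 1, back-substitute to write 1 as a combination:
1 = 137 − 4·34
1 = −4·1130 + 33·137
So 137·33 ≡ 1 (mod 1130).

33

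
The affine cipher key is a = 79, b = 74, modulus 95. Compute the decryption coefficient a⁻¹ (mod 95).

Extended Euclidean algorithm:
95 = 1×79 + 16
79 = 4×16 + 15
16 = 1×15 + 1
15 = 15×1 + 0
gcd = 1, so the inverse exists. Back-substitute:
1 = 16 − 15
1 = −79 + 5·16
1 = 5·95 − 6·79
So 79·(-6) ≡ 1 (mod 95), and -6 ≡ 89 (mod 95).

89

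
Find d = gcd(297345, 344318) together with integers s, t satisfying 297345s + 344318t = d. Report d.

Repeated division:
344318 = 1*297345 + 46973
297345 = 6*46973 + 15507
46973 = 3*15507 + 452
15507 = 34*452 + 139
452 = 3*139 + 35
139 = 3*35 + 34
35 = 1*34 + 1
34 = 34*1 + 0
gcd(297345, 344318) = 1.
Working backward:
1 = 35 − 34
1 = −139 + 4·35
1 = 4·452 − 13·139
1 = −13·15507 + 446·452
1 = 446·46973 − 1351·15507
1 = −1351·297345 + 8552·46973
1 = 8552·344318 − 9903·297345
So 1 = (8552)·344318 + (-9903)·297345.

1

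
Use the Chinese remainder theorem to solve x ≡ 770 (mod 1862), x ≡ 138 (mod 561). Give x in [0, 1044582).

496062

Write x = 770 + 1862·k. Then 1862·k ≡ 138 − 770 ≡ 490 (mod 561).
Need 1862⁻¹ mod 561. Extended Euclid on (561, 179):
561 = 3·179 + 24
179 = 7·24 + 11
24 = 2·11 + 2
11 = 5·2 + 1
2 = 2·1 + 0
Back-substitute:
1 = 11 − 5·2
1 = −5·24 + 11·11
1 = 11·179 − 82·24
1 = −82·561 + 257·179
1862⁻¹ ≡ 257 (mod 561), so k ≡ 257·490 ≡ 266 (mod 561).
x = 770 + 1862·266 = 496062.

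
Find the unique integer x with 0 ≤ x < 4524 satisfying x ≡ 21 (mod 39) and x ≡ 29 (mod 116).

Write x = 21 + 39·k. Then 39·k ≡ 29 − 21 ≡ 8 (mod 116).
Need 39⁻¹ mod 116. Extended Euclid on (116, 39):
116 = 2·39 + 38
39 = 1·38 + 1
38 = 38·1 + 0
Back-substitute:
1 = 39 − 38
1 = −116 + 3·39
39⁻¹ ≡ 3 (mod 116), so k ≡ 3·8 ≡ 24 (mod 116).
x = 21 + 39·24 = 957.

957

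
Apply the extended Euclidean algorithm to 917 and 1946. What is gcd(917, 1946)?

Euclidean algorithm:
1946 = 2×917 + 112
917 = 8×112 + 21
112 = 5×21 + 7
21 = 3×7 + 0
gcd(917, 1946) = 7.
Working backward:
7 = 112 − 5·21
7 = −5·917 + 41·112
7 = 41·1946 − 87·917
So 7 = (41)·1946 + (-87)·917.

7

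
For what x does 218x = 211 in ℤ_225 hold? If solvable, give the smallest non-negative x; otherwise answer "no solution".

First find gcd(218, 225):
225 = 1·218 + 7
218 = 31·7 + 1
7 = 7·1 + 0
gcd = 1, so a unique solution mod 225 exists.
Back-substitute for the Bézout coefficients:
1 = 218 − 31·7
1 = −31·225 + 32·218
So 218·(32) ≡ 1 (mod 225), giving 218⁻¹ ≡ 32.
x ≡ 218⁻¹·211 ≡ 32·211 ≡ 2 (mod 225).

2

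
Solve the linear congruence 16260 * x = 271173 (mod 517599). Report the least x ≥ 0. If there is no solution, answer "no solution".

71099

First find gcd(16260, 517599):
517599 = 31×16260 + 13539
16260 = 1×13539 + 2721
13539 = 4×2721 + 2655
2721 = 1×2655 + 66
2655 = 40×66 + 15
66 = 4×15 + 6
15 = 2×6 + 3
6 = 2×3 + 0
gcd = 3 and 3 | 271173, so solutions exist. Divide through by 3: 5420x ≡ 90391 (mod 172533).
Now find 5420⁻¹ mod 172533:
172533 = 31·5420 + 4513
5420 = 1·4513 + 907
4513 = 4·907 + 885
907 = 1·885 + 22
885 = 40·22 + 5
22 = 4·5 + 2
5 = 2·2 + 1
2 = 2·1 + 0
Back-substitute:
1 = 5 − 2·2
1 = −2·22 + 9·5
1 = 9·885 − 362·22
1 = −362·907 + 371·885
1 = 371·4513 − 1846·907
1 = −1846·5420 + 2217·4513
1 = 2217·172533 − 70573·5420
So 5420·(-70573) ≡ 1 (mod 172533), i.e. 5420⁻¹ ≡ 101960.
Then x ≡ 101960·90391 ≡ 71099 (mod 172533); the smallest non-negative solution is x = 71099.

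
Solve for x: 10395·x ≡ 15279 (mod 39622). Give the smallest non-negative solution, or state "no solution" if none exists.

699

First find gcd(10395, 39622):
39622 = 3·10395 + 8437
10395 = 1·8437 + 1958
8437 = 4·1958 + 605
1958 = 3·605 + 143
605 = 4·143 + 33
143 = 4·33 + 11
33 = 3·11 + 0
gcd = 11 and 11 | 15279, so solutions exist. Divide through by 11: 945x ≡ 1389 (mod 3602).
Now find 945⁻¹ mod 3602:
3602 = 3*945 + 767
945 = 1*767 + 178
767 = 4*178 + 55
178 = 3*55 + 13
55 = 4*13 + 3
13 = 4*3 + 1
3 = 3*1 + 0
Back-substitute:
1 = 13 − 4·3
1 = −4·55 + 17·13
1 = 17·178 − 55·55
1 = −55·767 + 237·178
1 = 237·945 − 292·767
1 = −292·3602 + 1113·945
So 945⁻¹ ≡ 1113 (mod 3602).
Then x ≡ 1113·1389 ≡ 699 (mod 3602); the smallest non-negative solution is x = 699.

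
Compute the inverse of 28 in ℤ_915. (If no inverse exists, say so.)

Extended Euclidean algorithm:
915 = 32*28 + 19
28 = 1*19 + 9
19 = 2*9 + 1
9 = 9*1 + 0
gcd = 1, so the inverse exists. Back-substitute:
1 = 19 − 2·9
1 = −2·28 + 3·19
1 = 3·915 − 98·28
Thus 28·(-98) ≡ 1 (mod 915); reducing, -98 mod 915 = 817.

817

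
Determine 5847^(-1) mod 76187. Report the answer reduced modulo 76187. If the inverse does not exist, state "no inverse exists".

72291

gcd(76187, 5847) by repeated division:
76187 = 13·5847 + 176
5847 = 33·176 + 39
176 = 4·39 + 20
39 = 1·20 + 19
20 = 1·19 + 1
19 = 19·1 + 0
Since gcd(5847, 76187) = 1, back-substitute to write 1 as a combination:
1 = 20 − 19
1 = −39 + 2·20
1 = 2·176 − 9·39
1 = −9·5847 + 299·176
1 = 299·76187 − 3896·5847
Thus 5847·(-3896) ≡ 1 (mod 76187); reducing, -3896 mod 76187 = 72291.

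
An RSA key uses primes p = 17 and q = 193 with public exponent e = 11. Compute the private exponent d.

1955

φ(n) = (p−1)(q−1) = 16·192 = 3072.
Need d with 11·d ≡ 1 (mod 3072). Apply the extended Euclidean algorithm:
3072 = 279*11 + 3
11 = 3*3 + 2
3 = 1*2 + 1
2 = 2*1 + 0
Back-substitute:
1 = 3 − 2
1 = −11 + 4·3
1 = 4·3072 − 1117·11
So 11·(-1117) ≡ 1 (mod 3072), hence d ≡ -1117 ≡ 1955 (mod 3072).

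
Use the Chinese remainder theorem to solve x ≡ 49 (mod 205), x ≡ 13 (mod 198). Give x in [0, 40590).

Write x = 49 + 205·k. Then 205·k ≡ 13 − 49 ≡ 162 (mod 198).
Need 205⁻¹ mod 198. Extended Euclid on (198, 7):
198 = 28*7 + 2
7 = 3*2 + 1
2 = 2*1 + 0
Back-substitute:
1 = 7 − 3·2
1 = −3·198 + 85·7
205⁻¹ ≡ 85 (mod 198), so k ≡ 85·162 ≡ 108 (mod 198).
x = 49 + 205·108 = 22189.

22189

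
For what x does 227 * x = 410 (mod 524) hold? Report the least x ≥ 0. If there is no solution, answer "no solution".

First find gcd(227, 524):
524 = 2×227 + 70
227 = 3×70 + 17
70 = 4×17 + 2
17 = 8×2 + 1
2 = 2×1 + 0
gcd = 1, so a unique solution mod 524 exists.
Back-substitute for the Bézout coefficients:
1 = 17 − 8·2
1 = −8·70 + 33·17
1 = 33·227 − 107·70
1 = −107·524 + 247·227
So 227·(247) ≡ 1 (mod 524), giving 227⁻¹ ≡ 247.
x ≡ 227⁻¹·410 ≡ 247·410 ≡ 138 (mod 524).

138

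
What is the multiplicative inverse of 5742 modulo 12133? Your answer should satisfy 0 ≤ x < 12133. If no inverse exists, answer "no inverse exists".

Euclidean algorithm on 12133, 5742:
12133 = 2*5742 + 649
5742 = 8*649 + 550
649 = 1*550 + 99
550 = 5*99 + 55
99 = 1*55 + 44
55 = 1*44 + 11
44 = 4*11 + 0
The gcd is 11, not 1, hence no inverse exists.

no inverse exists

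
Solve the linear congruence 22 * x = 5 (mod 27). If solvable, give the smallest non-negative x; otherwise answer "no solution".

26

First find gcd(22, 27):
27 = 1×22 + 5
22 = 4×5 + 2
5 = 2×2 + 1
2 = 2×1 + 0
gcd = 1, so a unique solution mod 27 exists.
Back-substitute for the Bézout coefficients:
1 = 5 − 2·2
1 = −2·22 + 9·5
1 = 9·27 − 11·22
So 22·(-11) ≡ 1 (mod 27), giving 22⁻¹ ≡ 16.
x ≡ 22⁻¹·5 ≡ 16·5 ≡ 26 (mod 27).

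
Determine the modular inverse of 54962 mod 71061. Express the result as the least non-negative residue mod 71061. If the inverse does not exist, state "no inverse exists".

Extended Euclidean algorithm:
71061 = 1*54962 + 16099
54962 = 3*16099 + 6665
16099 = 2*6665 + 2769
6665 = 2*2769 + 1127
2769 = 2*1127 + 515
1127 = 2*515 + 97
515 = 5*97 + 30
97 = 3*30 + 7
30 = 4*7 + 2
7 = 3*2 + 1
2 = 2*1 + 0
Since gcd(54962, 71061) = 1, back-substitute to write 1 as a combination:
1 = 7 − 3·2
1 = −3·30 + 13·7
1 = 13·97 − 42·30
1 = −42·515 + 223·97
1 = 223·1127 − 488·515
1 = −488·2769 + 1199·1127
1 = 1199·6665 − 2886·2769
1 = −2886·16099 + 6971·6665
1 = 6971·54962 − 23799·16099
1 = −23799·71061 + 30770·54962
So 54962·30770 ≡ 1 (mod 71061).

30770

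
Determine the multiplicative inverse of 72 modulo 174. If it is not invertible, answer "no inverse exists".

Compute gcd(72, 174):
174 = 2*72 + 30
72 = 2*30 + 12
30 = 2*12 + 6
12 = 2*6 + 0
The gcd is 6, not 1, hence no inverse exists.

no inverse exists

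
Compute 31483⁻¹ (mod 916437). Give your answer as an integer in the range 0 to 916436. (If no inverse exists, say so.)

720592

Run Euclid on (916437, 31483):
916437 = 29*31483 + 3430
31483 = 9*3430 + 613
3430 = 5*613 + 365
613 = 1*365 + 248
365 = 1*248 + 117
248 = 2*117 + 14
117 = 8*14 + 5
14 = 2*5 + 4
5 = 1*4 + 1
4 = 4*1 + 0
The gcd is 1. Working backward:
1 = 5 − 4
1 = −14 + 3·5
1 = 3·117 − 25·14
1 = −25·248 + 53·117
1 = 53·365 − 78·248
1 = −78·613 + 131·365
1 = 131·3430 − 733·613
1 = −733·31483 + 6728·3430
1 = 6728·916437 − 195845·31483
So 31483·(-195845) ≡ 1 (mod 916437), and -195845 ≡ 720592 (mod 916437).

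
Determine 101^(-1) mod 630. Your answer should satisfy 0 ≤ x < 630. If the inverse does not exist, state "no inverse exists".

gcd(630, 101) by repeated division:
630 = 6×101 + 24
101 = 4×24 + 5
24 = 4×5 + 4
5 = 1×4 + 1
4 = 4×1 + 0
The gcd is 1. Working backward:
1 = 5 − 4
1 = −24 + 5·5
1 = 5·101 − 21·24
1 = −21·630 + 131·101
So 101·131 ≡ 1 (mod 630).

131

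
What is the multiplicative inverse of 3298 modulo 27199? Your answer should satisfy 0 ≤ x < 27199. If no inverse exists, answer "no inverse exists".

gcd(27199, 3298) by repeated division:
27199 = 8×3298 + 815
3298 = 4×815 + 38
815 = 21×38 + 17
38 = 2×17 + 4
17 = 4×4 + 1
4 = 4×1 + 0
The gcd is 1. Working backward:
1 = 17 − 4·4
1 = −4·38 + 9·17
1 = 9·815 − 193·38
1 = −193·3298 + 781·815
1 = 781·27199 − 6441·3298
So 3298·(-6441) ≡ 1 (mod 27199), and -6441 ≡ 20758 (mod 27199).

20758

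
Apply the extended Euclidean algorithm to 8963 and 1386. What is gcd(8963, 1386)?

Euclidean algorithm:
8963 = 6×1386 + 647
1386 = 2×647 + 92
647 = 7×92 + 3
92 = 30×3 + 2
3 = 1×2 + 1
2 = 2×1 + 0
gcd(8963, 1386) = 1.
Express as a combination:
1 = 3 − 2
1 = −92 + 31·3
1 = 31·647 − 218·92
1 = −218·1386 + 467·647
1 = 467·8963 − 3020·1386
So 1 = (467)·8963 + (-3020)·1386.

1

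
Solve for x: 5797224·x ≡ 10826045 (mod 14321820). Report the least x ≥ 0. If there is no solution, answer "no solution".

no solution

gcd(5797224, 14321820):
14321820 = 2*5797224 + 2727372
5797224 = 2*2727372 + 342480
2727372 = 7*342480 + 330012
342480 = 1*330012 + 12468
330012 = 26*12468 + 5844
12468 = 2*5844 + 780
5844 = 7*780 + 384
780 = 2*384 + 12
384 = 32*12 + 0
gcd = 12, but 12 ∤ 10826045, so the congruence has no solution.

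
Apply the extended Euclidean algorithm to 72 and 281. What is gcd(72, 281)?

Apply Euclid's algorithm to 281 and 72:
281 = 3·72 + 65
72 = 1·65 + 7
65 = 9·7 + 2
7 = 3·2 + 1
2 = 2·1 + 0
gcd(72, 281) = 1.
Express as a combination:
1 = 7 − 3·2
1 = −3·65 + 28·7
1 = 28·72 − 31·65
1 = −31·281 + 121·72
So 1 = (-31)·281 + (121)·72.

1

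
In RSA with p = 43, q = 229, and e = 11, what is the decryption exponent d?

φ(n) = (p−1)(q−1) = 42·228 = 9576.
Need d with 11·d ≡ 1 (mod 9576). Apply the extended Euclidean algorithm:
9576 = 870*11 + 6
11 = 1*6 + 5
6 = 1*5 + 1
5 = 5*1 + 0
Back-substitute:
1 = 6 − 5
1 = −11 + 2·6
1 = 2·9576 − 1741·11
So 11·(-1741) ≡ 1 (mod 9576), hence d ≡ -1741 ≡ 7835 (mod 9576).

7835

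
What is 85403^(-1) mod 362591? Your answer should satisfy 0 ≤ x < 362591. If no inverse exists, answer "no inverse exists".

200437

Run Euclid on (362591, 85403):
362591 = 4·85403 + 20979
85403 = 4·20979 + 1487
20979 = 14·1487 + 161
1487 = 9·161 + 38
161 = 4·38 + 9
38 = 4·9 + 2
9 = 4·2 + 1
2 = 2·1 + 0
Since gcd(85403, 362591) = 1, back-substitute to write 1 as a combination:
1 = 9 − 4·2
1 = −4·38 + 17·9
1 = 17·161 − 72·38
1 = −72·1487 + 665·161
1 = 665·20979 − 9382·1487
1 = −9382·85403 + 38193·20979
1 = 38193·362591 − 162154·85403
So 85403·(-162154) ≡ 1 (mod 362591), and -162154 ≡ 200437 (mod 362591).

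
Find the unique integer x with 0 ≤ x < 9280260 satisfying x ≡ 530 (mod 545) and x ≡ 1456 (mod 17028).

4139260

Write x = 530 + 545·k. Then 545·k ≡ 1456 − 530 ≡ 926 (mod 17028).
Need 545⁻¹ mod 17028. Extended Euclid on (17028, 545):
17028 = 31×545 + 133
545 = 4×133 + 13
133 = 10×13 + 3
13 = 4×3 + 1
3 = 3×1 + 0
Back-substitute:
1 = 13 − 4·3
1 = −4·133 + 41·13
1 = 41·545 − 168·133
1 = −168·17028 + 5249·545
545⁻¹ ≡ 5249 (mod 17028), so k ≡ 5249·926 ≡ 7594 (mod 17028).
x = 530 + 545·7594 = 4139260.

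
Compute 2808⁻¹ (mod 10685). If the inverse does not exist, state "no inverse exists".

gcd(10685, 2808) by repeated division:
10685 = 3·2808 + 2261
2808 = 1·2261 + 547
2261 = 4·547 + 73
547 = 7·73 + 36
73 = 2·36 + 1
36 = 36·1 + 0
gcd = 1, so the inverse exists. Back-substitute:
1 = 73 − 2·36
1 = −2·547 + 15·73
1 = 15·2261 − 62·547
1 = −62·2808 + 77·2261
1 = 77·10685 − 293·2808
Thus 2808·(-293) ≡ 1 (mod 10685); reducing, -293 mod 10685 = 10392.

10392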